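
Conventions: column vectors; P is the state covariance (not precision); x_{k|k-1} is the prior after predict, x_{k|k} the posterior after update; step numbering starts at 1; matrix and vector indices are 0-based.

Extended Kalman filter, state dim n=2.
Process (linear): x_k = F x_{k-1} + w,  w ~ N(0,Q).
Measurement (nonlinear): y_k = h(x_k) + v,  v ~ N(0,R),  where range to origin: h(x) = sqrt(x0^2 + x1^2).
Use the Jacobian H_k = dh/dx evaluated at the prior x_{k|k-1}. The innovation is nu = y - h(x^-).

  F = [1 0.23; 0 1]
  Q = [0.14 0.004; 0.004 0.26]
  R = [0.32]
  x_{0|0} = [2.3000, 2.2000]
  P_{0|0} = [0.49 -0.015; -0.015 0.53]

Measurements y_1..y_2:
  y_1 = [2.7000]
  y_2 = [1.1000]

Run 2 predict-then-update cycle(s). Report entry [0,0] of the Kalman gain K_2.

K[0,0] = 0.4205

step 1: x^-=[2.8060, 2.2000]  P^-=[0.6511 0.1109; 0.1109 0.7900]  H_jac=[0.7870 0.6170]  S=[1.1317]  K=[0.5133; 0.5078]  nu=[-0.8656]  x^+=[2.3617, 1.7604]  P^+=[0.3530 -0.1841; -0.1841 0.4981]
step 2: x^-=[2.7666, 1.7604]  P^-=[0.4347 -0.0655; -0.0655 0.7581]  H_jac=[0.8437 0.5368]  S=[0.7886]  K=[0.4205; 0.4460]  nu=[-2.1792]  x^+=[1.8503, 0.7884]  P^+=[0.2953 -0.2134; -0.2134 0.6013]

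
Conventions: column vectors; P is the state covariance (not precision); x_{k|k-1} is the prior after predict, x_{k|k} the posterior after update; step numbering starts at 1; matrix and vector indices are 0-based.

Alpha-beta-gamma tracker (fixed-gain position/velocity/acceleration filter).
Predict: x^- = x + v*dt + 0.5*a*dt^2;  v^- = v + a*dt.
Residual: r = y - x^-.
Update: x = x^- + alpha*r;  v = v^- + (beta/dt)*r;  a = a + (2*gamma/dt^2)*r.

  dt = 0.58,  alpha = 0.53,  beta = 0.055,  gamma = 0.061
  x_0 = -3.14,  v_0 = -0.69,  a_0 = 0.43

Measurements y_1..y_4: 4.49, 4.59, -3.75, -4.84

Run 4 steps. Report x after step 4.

x_post = -1.0709

step 1: x_pred=-3.4679  r=7.9579  x^+=0.7498  v^+=0.3140  a^+=3.3160
step 2: x_pred=1.4897  r=3.1003  x^+=3.1329  v^+=2.5313  a^+=4.4404
step 3: x_pred=5.3479  r=-9.0979  x^+=0.5260  v^+=4.2440  a^+=1.1409
step 4: x_pred=3.1794  r=-8.0194  x^+=-1.0709  v^+=4.1453  a^+=-1.7674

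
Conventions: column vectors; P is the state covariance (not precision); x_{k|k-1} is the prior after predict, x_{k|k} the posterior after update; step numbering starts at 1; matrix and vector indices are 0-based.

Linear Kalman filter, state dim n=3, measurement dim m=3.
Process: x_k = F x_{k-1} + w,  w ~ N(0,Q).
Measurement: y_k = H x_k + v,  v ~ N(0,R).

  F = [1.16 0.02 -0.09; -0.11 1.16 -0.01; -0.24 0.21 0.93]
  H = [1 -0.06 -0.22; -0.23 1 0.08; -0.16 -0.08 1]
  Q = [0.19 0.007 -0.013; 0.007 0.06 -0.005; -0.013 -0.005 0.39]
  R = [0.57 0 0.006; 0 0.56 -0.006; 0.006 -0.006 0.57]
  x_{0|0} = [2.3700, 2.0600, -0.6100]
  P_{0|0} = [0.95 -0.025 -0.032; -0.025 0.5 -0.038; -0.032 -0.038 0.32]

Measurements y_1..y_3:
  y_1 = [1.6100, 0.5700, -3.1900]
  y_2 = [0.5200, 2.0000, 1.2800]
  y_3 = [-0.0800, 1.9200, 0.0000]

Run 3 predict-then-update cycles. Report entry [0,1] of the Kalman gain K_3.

K[0,1] = -0.0241

step 1: x^-=[2.8453, 2.1350, -0.7035]  P^-=[1.4768 -0.1319 -0.3433; -0.1319 0.7515 0.1087; -0.3433 0.1087 0.7455]  S=[2.2553 -0.6009 -0.7414; -0.6009 1.4851 0.2579; -0.7414 0.2579 1.4472]  K=[0.6612 -0.0609 -0.0436; 0.0512 0.5574 -0.0249; -0.0428 0.0599 0.5145]  nu=[-1.2620, -0.8543, -1.8605]  x^+=[2.1440, 1.6406, -1.6579]  P^+=[0.3899 0.0521 0.0460; 0.0521 0.3229 0.0169; 0.0460 0.0169 0.3014]
step 2: x^-=[2.6691, 1.6838, -1.7119]  P^-=[0.7100 0.0332 -0.0823; 0.0332 0.4857 0.0791; -0.0823 0.0791 0.6682]  S=[1.3484 -0.1990 -0.3432; -0.1990 1.0879 0.1286; -0.3432 0.1286 1.2740]  K=[0.5320 -0.0271 -0.0098; 0.0566 0.4560 -0.0034; -0.0321 0.0726 0.5139]  nu=[-2.4246, 1.0670, 3.5537]  x^+=[1.3153, 2.0211, 0.2695]  P^+=[0.3180 0.0538 0.0529; 0.0538 0.2657 0.0255; 0.0529 0.0255 0.3028]
step 3: x^-=[1.5419, 2.1971, 0.3594]  P^-=[0.6119 0.0423 -0.0547; 0.0423 0.4072 0.0713; -0.0547 0.0713 0.6628]  S=[1.2363 -0.1571 -0.2984; -0.1571 0.9977 0.1151; -0.2984 0.1151 1.2583]  K=[0.4987 -0.0241 -0.0035; 0.0543 0.4126 0.0005; -0.0321 0.0728 0.5149]  nu=[-1.4110, 0.0487, 0.0631]  x^+=[0.8369, 2.1406, 0.4407]  P^+=[0.2990 0.0511 0.0531; 0.0511 0.2407 0.0256; 0.0531 0.0256 0.3034]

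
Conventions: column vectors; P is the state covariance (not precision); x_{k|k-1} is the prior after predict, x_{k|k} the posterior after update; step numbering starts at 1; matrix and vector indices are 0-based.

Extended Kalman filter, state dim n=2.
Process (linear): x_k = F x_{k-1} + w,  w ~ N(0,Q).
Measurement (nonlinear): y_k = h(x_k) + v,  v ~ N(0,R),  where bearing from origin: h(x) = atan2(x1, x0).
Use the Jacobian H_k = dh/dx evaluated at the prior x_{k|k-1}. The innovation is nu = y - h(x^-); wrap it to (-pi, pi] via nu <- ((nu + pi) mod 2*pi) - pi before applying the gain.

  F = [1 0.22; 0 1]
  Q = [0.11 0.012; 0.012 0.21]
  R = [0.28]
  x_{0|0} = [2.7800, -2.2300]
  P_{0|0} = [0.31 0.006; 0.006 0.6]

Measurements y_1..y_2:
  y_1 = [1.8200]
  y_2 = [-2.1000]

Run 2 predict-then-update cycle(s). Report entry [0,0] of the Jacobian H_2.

H_jac[0,0] = 0.0669

step 1: x^-=[2.2894, -2.2300]  P^-=[0.4517 0.1500; 0.1500 0.8100]  H_jac=[0.2183 0.2241]  S=[0.3569]  K=[0.3705; 0.6004]  nu=[2.5923]  x^+=[3.2498, -0.6735]  P^+=[0.4027 0.0706; 0.0706 0.6813]
step 2: x^-=[3.1017, -0.6735]  P^-=[0.5767 0.2325; 0.2325 0.8913]  H_jac=[0.0669 0.3079]  S=[0.3766]  K=[0.2924; 0.7699]  nu=[-1.8862]  x^+=[2.5501, -2.1256]  P^+=[0.5445 0.1477; 0.1477 0.6681]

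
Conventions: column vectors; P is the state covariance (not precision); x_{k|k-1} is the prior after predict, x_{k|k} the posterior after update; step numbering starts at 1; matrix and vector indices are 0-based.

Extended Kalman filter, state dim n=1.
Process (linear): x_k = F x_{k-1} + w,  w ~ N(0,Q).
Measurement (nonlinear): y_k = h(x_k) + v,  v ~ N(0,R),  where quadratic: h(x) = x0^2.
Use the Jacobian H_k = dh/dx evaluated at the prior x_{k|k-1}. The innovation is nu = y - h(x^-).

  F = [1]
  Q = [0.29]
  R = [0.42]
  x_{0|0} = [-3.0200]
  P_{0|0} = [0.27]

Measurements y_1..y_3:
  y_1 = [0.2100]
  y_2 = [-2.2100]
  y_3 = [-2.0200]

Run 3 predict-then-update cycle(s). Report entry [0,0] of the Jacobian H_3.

step 1: x^-=[-3.0200]  P^-=[0.5600]  H_jac=[-6.0400]  S=[20.8497]  K=[-0.1622]  nu=[-8.9104]  x^+=[-1.5745]  P^+=[0.0113]
step 2: x^-=[-1.5745]  P^-=[0.3013]  H_jac=[-3.1490]  S=[3.4075]  K=[-0.2784]  nu=[-4.6890]  x^+=[-0.2690]  P^+=[0.0371]
step 3: x^-=[-0.2690]  P^-=[0.3271]  H_jac=[-0.5379]  S=[0.5147]  K=[-0.3419]  nu=[-2.0923]  x^+=[0.4465]  P^+=[0.2670]

H_jac[0,0] = -0.5379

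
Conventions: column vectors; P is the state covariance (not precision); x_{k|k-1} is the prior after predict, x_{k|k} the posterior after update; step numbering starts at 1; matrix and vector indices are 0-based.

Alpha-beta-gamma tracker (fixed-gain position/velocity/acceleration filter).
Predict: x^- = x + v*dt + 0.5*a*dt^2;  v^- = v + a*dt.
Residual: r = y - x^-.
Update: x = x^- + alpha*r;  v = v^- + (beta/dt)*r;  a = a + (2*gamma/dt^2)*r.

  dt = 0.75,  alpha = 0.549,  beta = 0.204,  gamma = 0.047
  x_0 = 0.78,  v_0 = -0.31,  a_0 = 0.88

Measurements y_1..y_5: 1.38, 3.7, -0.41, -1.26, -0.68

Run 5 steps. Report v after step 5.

step 1: x_pred=0.7950  r=0.5850  x^+=1.1162  v^+=0.5091  a^+=0.9778
step 2: x_pred=1.7730  r=1.9270  x^+=2.8309  v^+=1.7666  a^+=1.2998
step 3: x_pred=4.5214  r=-4.9314  x^+=1.8141  v^+=1.4001  a^+=0.4757
step 4: x_pred=2.9979  r=-4.2579  x^+=0.6603  v^+=0.5987  a^+=-0.2359
step 5: x_pred=1.0430  r=-1.7230  x^+=0.0971  v^+=-0.0469  a^+=-0.5238

v_post = -0.0469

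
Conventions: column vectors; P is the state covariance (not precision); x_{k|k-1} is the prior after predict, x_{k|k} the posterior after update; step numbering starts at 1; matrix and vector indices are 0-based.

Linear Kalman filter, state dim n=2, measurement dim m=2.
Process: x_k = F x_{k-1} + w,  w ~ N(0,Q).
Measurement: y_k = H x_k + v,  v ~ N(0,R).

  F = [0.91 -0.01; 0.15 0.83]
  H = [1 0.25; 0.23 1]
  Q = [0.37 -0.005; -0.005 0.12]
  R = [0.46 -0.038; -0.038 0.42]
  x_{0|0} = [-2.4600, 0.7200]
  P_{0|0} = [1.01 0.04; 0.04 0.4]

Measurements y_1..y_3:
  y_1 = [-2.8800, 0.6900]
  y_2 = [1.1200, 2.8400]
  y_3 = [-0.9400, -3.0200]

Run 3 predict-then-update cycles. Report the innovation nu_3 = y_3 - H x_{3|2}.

step 1: x^-=[-2.2458, 0.2286]  P^-=[1.2057 0.1597; 0.1597 0.4282]  S=[1.7723 0.5153; 0.5153 0.9855]  K=[0.6768 0.0896; 0.0157 0.4636]  nu=[-0.6913, 0.9779]  x^+=[-2.6261, 0.6711]  P^+=[0.3235 -0.0625; -0.0625 0.2085]
step 2: x^-=[-2.3964, 0.1631]  P^-=[0.6391 -0.0097; -0.0097 0.2553]  S=[1.1102 0.1626; 0.1626 0.7047]  K=[0.5640 0.0647; -0.0040 0.3601]  nu=[3.4757, 3.2281]  x^+=[-0.2273, 1.3118]  P^+=[0.2711 -0.0566; -0.0566 0.1644]
step 3: x^-=[-0.2199, 1.0547]  P^-=[0.5956 -0.0120; -0.0120 0.2253]  S=[1.0636 0.1426; 0.1426 0.6712]  K=[0.5478 0.0698; -0.0029 0.3321]  nu=[-0.9837, -4.0241]  x^+=[-1.0397, -0.2789]  P^+=[0.2623 -0.0518; -0.0518 0.1515]

innov = [-0.9837, -4.0241]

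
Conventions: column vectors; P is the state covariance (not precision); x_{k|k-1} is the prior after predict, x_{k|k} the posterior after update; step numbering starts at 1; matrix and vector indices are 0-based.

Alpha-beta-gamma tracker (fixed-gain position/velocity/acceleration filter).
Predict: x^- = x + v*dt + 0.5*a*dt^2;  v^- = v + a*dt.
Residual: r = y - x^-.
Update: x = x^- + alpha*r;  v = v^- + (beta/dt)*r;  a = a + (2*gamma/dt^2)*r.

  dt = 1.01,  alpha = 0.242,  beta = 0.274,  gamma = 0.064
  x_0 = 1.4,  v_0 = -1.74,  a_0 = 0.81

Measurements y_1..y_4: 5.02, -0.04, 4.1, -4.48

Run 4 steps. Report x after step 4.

step 1: x_pred=0.0557  r=4.9643  x^+=1.2571  v^+=0.4248  a^+=1.4329
step 2: x_pred=2.4170  r=-2.4570  x^+=1.8224  v^+=1.2055  a^+=1.1246
step 3: x_pred=3.6136  r=0.4864  x^+=3.7313  v^+=2.4733  a^+=1.1856
step 4: x_pred=6.8341  r=-11.3141  x^+=4.0961  v^+=0.6014  a^+=-0.2340

x_post = 4.0961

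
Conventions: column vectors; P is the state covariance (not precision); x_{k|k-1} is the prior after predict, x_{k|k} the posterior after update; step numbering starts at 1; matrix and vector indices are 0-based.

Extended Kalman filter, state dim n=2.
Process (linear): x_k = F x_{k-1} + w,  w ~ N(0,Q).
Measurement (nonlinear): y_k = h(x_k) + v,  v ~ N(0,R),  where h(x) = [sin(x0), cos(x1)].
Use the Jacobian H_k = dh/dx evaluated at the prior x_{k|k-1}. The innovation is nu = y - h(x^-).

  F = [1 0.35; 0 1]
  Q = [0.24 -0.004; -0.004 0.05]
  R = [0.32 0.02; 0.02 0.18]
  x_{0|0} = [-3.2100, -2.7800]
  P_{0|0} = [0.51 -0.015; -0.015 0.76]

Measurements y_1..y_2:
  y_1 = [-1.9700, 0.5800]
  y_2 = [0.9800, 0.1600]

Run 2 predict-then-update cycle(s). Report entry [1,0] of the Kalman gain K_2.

K[1,0] = -0.1237

step 1: x^-=[-4.1830, -2.7800]  P^-=[0.8326 0.2470; 0.2470 0.8100]  H_jac=[-0.5050 0.0000; 0.0000 0.3538]  S=[0.5323 -0.0241; -0.0241 0.2814]  K=[-0.7788 0.2438; -0.1889 1.0022]  nu=[-2.8331, 1.5153]  x^+=[-1.6072, -0.7262]  P^+=[0.4838 0.0800; 0.0800 0.4993]
step 2: x^-=[-1.8613, -0.7262]  P^-=[0.8410 0.2507; 0.2507 0.5493]  H_jac=[-0.2865 0.0000; 0.0000 0.6640]  S=[0.3890 -0.0277; -0.0277 0.4222]  K=[-0.5940 0.3554; -0.1237 0.8558]  nu=[1.9381, -0.5877]  x^+=[-3.2214, -1.4689]  P^+=[0.6387 0.0785; 0.0785 0.2283]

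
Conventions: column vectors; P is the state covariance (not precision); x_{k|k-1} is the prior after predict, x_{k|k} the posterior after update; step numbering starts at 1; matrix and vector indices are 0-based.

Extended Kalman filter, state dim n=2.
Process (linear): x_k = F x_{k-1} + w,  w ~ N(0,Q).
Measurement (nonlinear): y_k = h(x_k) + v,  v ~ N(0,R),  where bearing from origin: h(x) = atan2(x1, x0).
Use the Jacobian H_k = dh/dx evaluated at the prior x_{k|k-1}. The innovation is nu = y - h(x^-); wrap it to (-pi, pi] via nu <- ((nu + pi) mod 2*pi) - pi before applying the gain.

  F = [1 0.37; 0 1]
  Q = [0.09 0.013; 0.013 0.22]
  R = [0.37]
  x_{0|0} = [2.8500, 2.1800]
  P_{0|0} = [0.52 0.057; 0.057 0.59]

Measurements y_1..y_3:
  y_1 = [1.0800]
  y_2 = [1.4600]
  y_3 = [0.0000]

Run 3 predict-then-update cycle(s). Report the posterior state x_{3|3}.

step 1: x^-=[3.6566, 2.1800]  P^-=[0.7330 0.2883; 0.2883 0.8100]  H_jac=[-0.1203 0.2018]  S=[0.3996]  K=[-0.0751; 0.3222]  nu=[0.5424]  x^+=[3.6159, 2.3548]  P^+=[0.7307 0.2980; 0.2980 0.7685]
step 2: x^-=[4.4871, 2.3548]  P^-=[1.1464 0.5953; 0.5953 0.9885]  H_jac=[-0.0917 0.1747]  S=[0.3907]  K=[-0.0028; 0.3023]  nu=[0.9767]  x^+=[4.4844, 2.6501]  P^+=[1.1464 0.5956; 0.5956 0.9528]
step 3: x^-=[5.4649, 2.6501]  P^-=[1.8076 0.9612; 0.9612 1.1728]  H_jac=[-0.0718 0.1481]  S=[0.3846]  K=[0.0326; 0.2722]  nu=[-0.4515]  x^+=[5.4502, 2.5272]  P^+=[1.8072 0.9578; 0.9578 1.1443]

x_post = [5.4502, 2.5272]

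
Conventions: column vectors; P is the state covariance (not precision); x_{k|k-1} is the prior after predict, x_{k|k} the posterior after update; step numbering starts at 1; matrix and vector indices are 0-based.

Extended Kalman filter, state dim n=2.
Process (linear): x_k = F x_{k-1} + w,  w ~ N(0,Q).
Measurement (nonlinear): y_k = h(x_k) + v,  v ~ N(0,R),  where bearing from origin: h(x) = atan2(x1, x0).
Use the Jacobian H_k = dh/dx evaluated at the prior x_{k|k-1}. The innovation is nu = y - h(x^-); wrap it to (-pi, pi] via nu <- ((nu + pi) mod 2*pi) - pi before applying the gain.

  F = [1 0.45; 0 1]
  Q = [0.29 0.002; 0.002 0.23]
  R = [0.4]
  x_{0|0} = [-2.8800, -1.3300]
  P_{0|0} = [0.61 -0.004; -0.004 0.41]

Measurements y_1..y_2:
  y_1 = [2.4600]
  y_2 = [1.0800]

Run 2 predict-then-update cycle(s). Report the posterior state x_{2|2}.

x_post = [-3.9351, -0.1188]

step 1: x^-=[-3.4785, -1.3300]  P^-=[0.9794 0.1825; 0.1825 0.6400]  H_jac=[0.0959 -0.2508]  S=[0.4405]  K=[0.1093; -0.3247]  nu=[-1.0468]  x^+=[-3.5929, -0.9901]  P^+=[0.9742 0.1981; 0.1981 0.5936]
step 2: x^-=[-4.0385, -0.9901]  P^-=[1.5627 0.4672; 0.4672 0.8236]  H_jac=[0.0573 -0.2336]  S=[0.4376]  K=[-0.0449; -0.3785]  nu=[-2.3020]  x^+=[-3.9351, -0.1188]  P^+=[1.5618 0.4598; 0.4598 0.7609]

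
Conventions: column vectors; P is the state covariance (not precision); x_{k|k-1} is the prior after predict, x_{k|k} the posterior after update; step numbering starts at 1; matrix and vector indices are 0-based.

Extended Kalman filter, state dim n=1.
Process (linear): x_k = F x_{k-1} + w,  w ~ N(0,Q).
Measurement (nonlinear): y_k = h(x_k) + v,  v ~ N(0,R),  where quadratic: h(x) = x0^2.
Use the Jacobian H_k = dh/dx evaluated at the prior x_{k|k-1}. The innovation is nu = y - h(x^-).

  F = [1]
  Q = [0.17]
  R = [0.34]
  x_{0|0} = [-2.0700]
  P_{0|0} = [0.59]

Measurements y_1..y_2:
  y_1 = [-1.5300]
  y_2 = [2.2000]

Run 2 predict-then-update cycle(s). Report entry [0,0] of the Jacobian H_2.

H_jac[0,0] = -1.4023

step 1: x^-=[-2.0700]  P^-=[0.7600]  H_jac=[-4.1400]  S=[13.3661]  K=[-0.2354]  nu=[-5.8149]  x^+=[-0.7012]  P^+=[0.0193]
step 2: x^-=[-0.7012]  P^-=[0.1893]  H_jac=[-1.4023]  S=[0.7123]  K=[-0.3727]  nu=[1.7084]  x^+=[-1.3379]  P^+=[0.0904]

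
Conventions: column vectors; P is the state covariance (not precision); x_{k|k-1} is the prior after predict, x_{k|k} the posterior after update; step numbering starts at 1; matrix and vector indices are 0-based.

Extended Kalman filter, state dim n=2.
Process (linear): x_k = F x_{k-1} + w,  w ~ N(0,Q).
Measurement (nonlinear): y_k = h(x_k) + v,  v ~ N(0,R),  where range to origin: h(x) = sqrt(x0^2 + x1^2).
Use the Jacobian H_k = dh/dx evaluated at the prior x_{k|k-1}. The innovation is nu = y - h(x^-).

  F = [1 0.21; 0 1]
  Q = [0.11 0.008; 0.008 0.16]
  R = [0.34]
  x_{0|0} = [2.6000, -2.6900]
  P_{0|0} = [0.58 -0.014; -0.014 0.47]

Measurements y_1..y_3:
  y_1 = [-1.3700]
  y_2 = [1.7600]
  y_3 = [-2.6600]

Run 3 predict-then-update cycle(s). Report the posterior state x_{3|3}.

x_post = [2.0676, 0.9401]

step 1: x^-=[2.0351, -2.6900]  P^-=[0.7048 0.0927; 0.0927 0.6300]  H_jac=[0.6033 -0.7975]  S=[0.9080]  K=[0.3869; -0.4917]  nu=[-4.7431]  x^+=[0.1999, -0.3578]  P^+=[0.5689 0.2655; 0.2655 0.4105]
step 2: x^-=[0.1248, -0.3578]  P^-=[0.8085 0.3596; 0.3596 0.5705]  H_jac=[0.3294 -0.9442]  S=[0.7126]  K=[-0.1029; -0.5896]  nu=[1.3811]  x^+=[-0.0172, -1.1721]  P^+=[0.8010 0.3164; 0.3164 0.3227]
step 3: x^-=[-0.2634, -1.1721]  P^-=[1.0581 0.3922; 0.3922 0.4827]  H_jac=[-0.2192 -0.9757]  S=[1.0181]  K=[-0.6037; -0.5470]  nu=[-3.8614]  x^+=[2.0676, 0.9401]  P^+=[0.6871 0.0560; 0.0560 0.1780]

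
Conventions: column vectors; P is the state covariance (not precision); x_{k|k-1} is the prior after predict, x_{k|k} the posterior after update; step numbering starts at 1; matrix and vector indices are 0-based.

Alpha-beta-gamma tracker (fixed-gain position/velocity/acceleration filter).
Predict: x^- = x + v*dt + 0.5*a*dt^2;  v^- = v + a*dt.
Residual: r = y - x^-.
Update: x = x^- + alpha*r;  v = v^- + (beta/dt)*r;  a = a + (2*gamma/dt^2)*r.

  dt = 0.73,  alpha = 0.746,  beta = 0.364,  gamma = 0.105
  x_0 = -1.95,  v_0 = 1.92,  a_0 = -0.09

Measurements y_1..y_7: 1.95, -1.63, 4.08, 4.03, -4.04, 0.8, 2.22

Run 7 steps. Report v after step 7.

step 1: x_pred=-0.5724  r=2.5224  x^+=1.3093  v^+=3.1120  a^+=0.9040
step 2: x_pred=3.8220  r=-5.4520  x^+=-0.2452  v^+=1.0534  a^+=-1.2445
step 3: x_pred=0.1922  r=3.8878  x^+=3.0925  v^+=2.0835  a^+=0.2876
step 4: x_pred=4.6901  r=-0.6601  x^+=4.1977  v^+=1.9643  a^+=0.0275
step 5: x_pred=5.6389  r=-9.6789  x^+=-1.5815  v^+=-2.8418  a^+=-3.7867
step 6: x_pred=-4.6651  r=5.4651  x^+=-0.5881  v^+=-2.8811  a^+=-1.6331
step 7: x_pred=-3.1265  r=5.3465  x^+=0.8620  v^+=-1.4074  a^+=0.4738

v_post = -1.4074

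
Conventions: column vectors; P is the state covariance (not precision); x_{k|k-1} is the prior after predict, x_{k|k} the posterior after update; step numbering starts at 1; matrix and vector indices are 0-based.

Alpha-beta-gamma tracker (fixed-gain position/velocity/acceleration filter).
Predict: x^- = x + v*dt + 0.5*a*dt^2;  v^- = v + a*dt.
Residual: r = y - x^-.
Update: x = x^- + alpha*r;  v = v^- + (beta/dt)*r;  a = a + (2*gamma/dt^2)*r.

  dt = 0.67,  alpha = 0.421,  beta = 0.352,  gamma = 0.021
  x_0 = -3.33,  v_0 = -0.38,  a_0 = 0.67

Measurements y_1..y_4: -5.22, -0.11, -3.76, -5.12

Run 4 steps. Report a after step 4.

a_post = 0.3475

step 1: x_pred=-3.4342  r=-1.7858  x^+=-4.1860  v^+=-0.8693  a^+=0.5029
step 2: x_pred=-4.6556  r=4.5456  x^+=-2.7419  v^+=1.8558  a^+=0.9282
step 3: x_pred=-1.2902  r=-2.4698  x^+=-2.3300  v^+=1.1801  a^+=0.6971
step 4: x_pred=-1.3828  r=-3.7372  x^+=-2.9562  v^+=-0.3162  a^+=0.3475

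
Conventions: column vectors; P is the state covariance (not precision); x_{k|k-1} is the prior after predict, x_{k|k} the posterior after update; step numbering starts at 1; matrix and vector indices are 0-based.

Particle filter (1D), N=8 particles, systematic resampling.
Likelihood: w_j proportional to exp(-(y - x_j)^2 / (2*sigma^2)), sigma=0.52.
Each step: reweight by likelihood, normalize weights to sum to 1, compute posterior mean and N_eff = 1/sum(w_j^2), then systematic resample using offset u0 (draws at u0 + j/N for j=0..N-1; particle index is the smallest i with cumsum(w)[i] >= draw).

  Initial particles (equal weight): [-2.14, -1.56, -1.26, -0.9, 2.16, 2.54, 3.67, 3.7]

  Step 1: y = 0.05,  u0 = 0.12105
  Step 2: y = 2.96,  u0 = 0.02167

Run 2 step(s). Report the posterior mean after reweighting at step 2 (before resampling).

step 1: w=[0.0006, 0.0347, 0.1751, 0.7884, 0.0011, 0.0000, 0.0000, 0.0000]  mean=-0.9831  Neff=1.5302  idx=[2, 3, 3, 3, 3, 3, 3, 3]
step 2: w=[0.0007, 0.1428, 0.1428, 0.1428, 0.1428, 0.1428, 0.1428, 0.1428]  mean=-0.9002  Neff=7.0092  idx=[1, 2, 2, 3, 4, 5, 6, 7]

post_mean = -0.9002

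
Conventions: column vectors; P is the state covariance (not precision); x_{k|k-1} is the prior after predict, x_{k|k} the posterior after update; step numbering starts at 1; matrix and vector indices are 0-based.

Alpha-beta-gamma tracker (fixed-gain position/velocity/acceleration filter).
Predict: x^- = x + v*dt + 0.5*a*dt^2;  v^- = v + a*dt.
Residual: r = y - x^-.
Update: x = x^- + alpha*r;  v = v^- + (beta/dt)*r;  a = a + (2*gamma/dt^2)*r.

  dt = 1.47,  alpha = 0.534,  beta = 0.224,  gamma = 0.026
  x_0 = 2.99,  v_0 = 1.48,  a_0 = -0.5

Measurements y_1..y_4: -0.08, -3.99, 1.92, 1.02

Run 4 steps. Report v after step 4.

v_post = -1.8133

step 1: x_pred=4.6254  r=-4.7054  x^+=2.1127  v^+=0.0280  a^+=-0.6132
step 2: x_pred=1.4913  r=-5.4813  x^+=-1.4357  v^+=-1.7087  a^+=-0.7451
step 3: x_pred=-4.7526  r=6.6726  x^+=-1.1894  v^+=-1.7873  a^+=-0.5846
step 4: x_pred=-4.4483  r=5.4683  x^+=-1.5282  v^+=-1.8133  a^+=-0.4530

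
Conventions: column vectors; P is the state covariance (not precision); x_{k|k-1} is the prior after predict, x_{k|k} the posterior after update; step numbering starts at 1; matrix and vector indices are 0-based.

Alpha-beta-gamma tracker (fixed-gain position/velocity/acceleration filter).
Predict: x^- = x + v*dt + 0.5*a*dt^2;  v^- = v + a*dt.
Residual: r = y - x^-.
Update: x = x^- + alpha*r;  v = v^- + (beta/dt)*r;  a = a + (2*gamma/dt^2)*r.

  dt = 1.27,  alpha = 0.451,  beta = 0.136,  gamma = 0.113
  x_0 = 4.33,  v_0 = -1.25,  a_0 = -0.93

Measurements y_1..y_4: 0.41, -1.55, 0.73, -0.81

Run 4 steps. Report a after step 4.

step 1: x_pred=1.9925  r=-1.5825  x^+=1.2788  v^+=-2.6006  a^+=-1.1517
step 2: x_pred=-2.9527  r=1.4027  x^+=-2.3201  v^+=-3.9131  a^+=-0.9552
step 3: x_pred=-8.0600  r=8.7900  x^+=-4.0957  v^+=-4.1849  a^+=0.2765
step 4: x_pred=-9.1875  r=8.3775  x^+=-5.4093  v^+=-2.9366  a^+=1.4503

a_post = 1.4503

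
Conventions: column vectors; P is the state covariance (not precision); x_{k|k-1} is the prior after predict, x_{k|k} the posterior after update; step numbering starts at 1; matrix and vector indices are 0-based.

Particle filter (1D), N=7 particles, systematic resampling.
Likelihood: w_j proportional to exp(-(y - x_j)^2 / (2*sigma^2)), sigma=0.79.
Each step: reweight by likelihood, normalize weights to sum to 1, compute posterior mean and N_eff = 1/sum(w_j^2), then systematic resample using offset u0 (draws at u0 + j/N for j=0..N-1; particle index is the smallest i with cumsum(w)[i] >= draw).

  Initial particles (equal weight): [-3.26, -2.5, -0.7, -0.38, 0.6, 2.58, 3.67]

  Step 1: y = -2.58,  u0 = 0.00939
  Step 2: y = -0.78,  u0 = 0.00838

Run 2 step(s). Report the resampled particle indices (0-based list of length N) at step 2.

step 1: w=[0.3911, 0.5636, 0.0334, 0.0117, 0.0002, 0.0000, 0.0000]  mean=-2.7118  Neff=2.1192  idx=[0, 0, 0, 1, 1, 1, 1]
step 2: w=[0.0183, 0.0183, 0.0183, 0.2363, 0.2363, 0.2363, 0.2363]  mean=-2.5418  Neff=4.4585  idx=[0, 3, 4, 4, 5, 5, 6]

resampled_idx = [0, 3, 4, 4, 5, 5, 6]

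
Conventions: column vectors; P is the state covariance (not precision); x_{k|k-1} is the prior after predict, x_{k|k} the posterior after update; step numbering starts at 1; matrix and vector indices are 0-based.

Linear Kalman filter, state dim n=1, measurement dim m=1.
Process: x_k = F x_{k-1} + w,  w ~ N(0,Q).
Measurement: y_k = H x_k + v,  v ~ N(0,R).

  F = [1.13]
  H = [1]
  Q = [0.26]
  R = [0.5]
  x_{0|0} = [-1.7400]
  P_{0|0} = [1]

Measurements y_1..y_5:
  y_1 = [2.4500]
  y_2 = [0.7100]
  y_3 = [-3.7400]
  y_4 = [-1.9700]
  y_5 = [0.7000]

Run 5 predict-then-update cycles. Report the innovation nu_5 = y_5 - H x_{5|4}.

step 1: x^-=[-1.9662]  P^-=[1.5369]  S=[2.0369]  K=[0.7545]  nu=[4.4162]  x^+=[1.3660]  P^+=[0.3773]
step 2: x^-=[1.5435]  P^-=[0.7417]  S=[1.2417]  K=[0.5973]  nu=[-0.8335]  x^+=[1.0456]  P^+=[0.2987]
step 3: x^-=[1.1816]  P^-=[0.6414]  S=[1.1414]  K=[0.5619]  nu=[-4.9216]  x^+=[-1.5840]  P^+=[0.2810]
step 4: x^-=[-1.7899]  P^-=[0.6188]  S=[1.1188]  K=[0.5531]  nu=[-0.1801]  x^+=[-1.8895]  P^+=[0.2765]
step 5: x^-=[-2.1352]  P^-=[0.6131]  S=[1.1131]  K=[0.5508]  nu=[2.8352]  x^+=[-0.5735]  P^+=[0.2754]

innov = [2.8352]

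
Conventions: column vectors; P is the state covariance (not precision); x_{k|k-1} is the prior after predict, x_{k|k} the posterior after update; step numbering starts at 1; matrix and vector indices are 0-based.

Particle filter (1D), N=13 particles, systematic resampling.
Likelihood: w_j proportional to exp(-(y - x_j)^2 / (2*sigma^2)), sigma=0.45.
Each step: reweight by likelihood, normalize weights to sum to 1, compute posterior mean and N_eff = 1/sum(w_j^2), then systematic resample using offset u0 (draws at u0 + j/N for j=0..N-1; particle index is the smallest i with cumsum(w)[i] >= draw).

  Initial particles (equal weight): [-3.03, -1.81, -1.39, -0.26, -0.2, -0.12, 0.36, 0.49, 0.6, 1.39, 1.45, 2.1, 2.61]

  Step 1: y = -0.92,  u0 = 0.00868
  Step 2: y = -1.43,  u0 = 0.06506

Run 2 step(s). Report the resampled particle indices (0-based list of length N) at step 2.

step 1: w=[0.0000, 0.0898, 0.3681, 0.2167, 0.1766, 0.1308, 0.0111, 0.0047, 0.0021, 0.0000, 0.0000, 0.0000, 0.0000]  mean=-0.7742  Neff=4.1841  idx=[1, 1, 2, 2, 2, 2, 3, 3, 3, 4, 4, 5, 5]
step 2: w=[0.1258, 0.1258, 0.1790, 0.1790, 0.1790, 0.1790, 0.0061, 0.0061, 0.0061, 0.0043, 0.0043, 0.0026, 0.0026]  mean=-1.4582  Neff=6.2475  idx=[0, 1, 1, 2, 2, 3, 3, 3, 4, 4, 5, 5, 9]

resampled_idx = [0, 1, 1, 2, 2, 3, 3, 3, 4, 4, 5, 5, 9]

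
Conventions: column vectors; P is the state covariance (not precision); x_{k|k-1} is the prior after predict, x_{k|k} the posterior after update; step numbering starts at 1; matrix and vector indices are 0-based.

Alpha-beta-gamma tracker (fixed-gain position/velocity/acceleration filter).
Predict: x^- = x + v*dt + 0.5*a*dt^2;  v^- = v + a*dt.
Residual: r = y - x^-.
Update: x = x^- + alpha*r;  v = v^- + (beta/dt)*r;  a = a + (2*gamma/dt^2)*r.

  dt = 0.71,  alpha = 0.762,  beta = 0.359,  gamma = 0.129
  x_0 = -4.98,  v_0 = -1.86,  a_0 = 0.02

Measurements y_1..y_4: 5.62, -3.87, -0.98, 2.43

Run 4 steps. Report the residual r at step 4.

resid = 1.5382

step 1: x_pred=-6.2956  r=11.9156  x^+=2.7841  v^+=4.1791  a^+=6.1184
step 2: x_pred=7.2934  r=-11.1634  x^+=-1.2131  v^+=2.8786  a^+=0.4050
step 3: x_pred=0.9328  r=-1.9128  x^+=-0.5248  v^+=2.1989  a^+=-0.5740
step 4: x_pred=0.8918  r=1.5382  x^+=2.0639  v^+=2.5692  a^+=0.2132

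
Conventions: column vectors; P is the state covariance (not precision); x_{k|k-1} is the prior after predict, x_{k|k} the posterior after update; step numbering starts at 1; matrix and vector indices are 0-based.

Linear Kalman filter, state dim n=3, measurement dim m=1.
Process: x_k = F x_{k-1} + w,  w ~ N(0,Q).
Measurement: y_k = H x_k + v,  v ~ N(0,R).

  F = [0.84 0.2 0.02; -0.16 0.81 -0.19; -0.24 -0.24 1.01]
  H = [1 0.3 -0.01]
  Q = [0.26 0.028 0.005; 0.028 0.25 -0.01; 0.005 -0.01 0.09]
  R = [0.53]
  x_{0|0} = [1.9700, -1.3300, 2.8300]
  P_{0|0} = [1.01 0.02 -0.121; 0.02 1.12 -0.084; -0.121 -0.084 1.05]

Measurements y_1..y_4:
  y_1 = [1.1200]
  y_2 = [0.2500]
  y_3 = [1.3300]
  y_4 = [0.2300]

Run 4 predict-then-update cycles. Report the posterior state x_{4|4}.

step 1: x^-=[1.4454, -1.9302, 2.7047]  P^-=[1.0199 0.1042 -0.3548; 0.1042 1.0619 -0.4521; -0.3548 -0.4521 1.3855]  S=[1.7179]  K=[0.6139; 0.2487; -0.2935]  nu=[0.2807]  x^+=[1.6177, -1.8604, 2.6223]  P^+=[0.3724 -0.1581 -0.0452; -0.1581 0.9556 -0.3266; -0.0452 -0.3266 1.2375]
step 2: x^-=[1.0393, -2.2640, 2.7068]  P^-=[0.5042 0.0400 -0.1540; 0.0400 1.0700 -0.6712; -0.1540 -0.6712 1.5909]  S=[1.1618]  K=[0.4457; 0.3165; -0.3196]  nu=[-0.0830]  x^+=[1.0023, -2.2903, 2.7333]  P^+=[0.2735 -0.1239 0.0114; -0.1239 0.9536 -0.5536; 0.0114 -0.5536 1.4722]
step 3: x^-=[0.4385, -2.5348, 3.0697]  P^-=[0.4460 0.0700 -0.1348; 0.0700 1.1390 -0.9276; -0.1348 -0.9276 1.9111]  S=[1.1290]  K=[0.4149; 0.3729; -0.3828]  nu=[1.6826]  x^+=[1.1366, -1.9074, 2.4257]  P^+=[0.2517 -0.1046 0.0445; -0.1046 0.9820 -0.7664; 0.0445 -0.7664 1.7457]
step 4: x^-=[0.6218, -2.1877, 2.6349]  P^-=[0.4378 0.0882 -0.1451; 0.0882 1.2295 -1.1770; -0.1451 -1.1770 2.2797]  S=[1.1416]  K=[0.4080; 0.4107; -0.4564]  nu=[0.2909]  x^+=[0.7404, -2.0682, 2.5021]  P^+=[0.2478 -0.1030 0.0675; -0.1030 1.0369 -0.9631; 0.0675 -0.9631 2.0420]

x_post = [0.7404, -2.0682, 2.5021]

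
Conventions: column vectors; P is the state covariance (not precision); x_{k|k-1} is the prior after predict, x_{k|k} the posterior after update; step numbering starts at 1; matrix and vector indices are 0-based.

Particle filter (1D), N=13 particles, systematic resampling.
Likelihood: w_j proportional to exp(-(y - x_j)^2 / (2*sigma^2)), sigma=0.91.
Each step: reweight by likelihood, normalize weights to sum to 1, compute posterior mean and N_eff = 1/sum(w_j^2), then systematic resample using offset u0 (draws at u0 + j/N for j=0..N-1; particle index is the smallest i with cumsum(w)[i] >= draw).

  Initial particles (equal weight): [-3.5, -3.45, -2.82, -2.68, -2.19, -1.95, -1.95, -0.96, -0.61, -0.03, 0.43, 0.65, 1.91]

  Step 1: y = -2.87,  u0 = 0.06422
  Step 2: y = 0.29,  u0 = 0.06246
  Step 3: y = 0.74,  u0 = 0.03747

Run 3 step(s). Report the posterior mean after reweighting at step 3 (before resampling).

post_mean = -0.9876

step 1: w=[0.1380, 0.1431, 0.1751, 0.1716, 0.1327, 0.1052, 0.1052, 0.0194, 0.0080, 0.0013, 0.0002, 0.0001, 0.0000]  mean=-2.6547  Neff=7.1523  idx=[0, 1, 1, 2, 2, 2, 3, 3, 4, 4, 5, 6, 7]
step 2: w=[0.0003, 0.0004, 0.0004, 0.0053, 0.0053, 0.0053, 0.0088, 0.0088, 0.0440, 0.0440, 0.0873, 0.0873, 0.7029]  mean=-1.3034  Neff=1.9475  idx=[8, 10, 11, 11, 12, 12, 12, 12, 12, 12, 12, 12, 12]
step 3: w=[0.0035, 0.0078, 0.0078, 0.0078, 0.1081, 0.1081, 0.1081, 0.1081, 0.1081, 0.1081, 0.1081, 0.1081, 0.1081]  mean=-0.9876  Neff=9.4884  idx=[4, 4, 5, 6, 6, 7, 8, 9, 9, 10, 11, 11, 12]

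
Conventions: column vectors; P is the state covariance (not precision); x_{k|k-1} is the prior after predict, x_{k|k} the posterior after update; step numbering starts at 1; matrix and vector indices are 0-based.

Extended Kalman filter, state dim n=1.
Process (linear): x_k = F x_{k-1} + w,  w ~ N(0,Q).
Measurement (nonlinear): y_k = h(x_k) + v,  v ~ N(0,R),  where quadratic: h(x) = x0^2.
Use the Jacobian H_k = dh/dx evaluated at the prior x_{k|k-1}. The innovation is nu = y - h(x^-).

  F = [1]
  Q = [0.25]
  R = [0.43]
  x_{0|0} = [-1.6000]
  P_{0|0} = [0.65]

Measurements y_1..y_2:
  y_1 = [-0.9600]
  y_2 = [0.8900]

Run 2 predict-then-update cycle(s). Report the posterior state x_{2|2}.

step 1: x^-=[-1.6000]  P^-=[0.9000]  H_jac=[-3.2000]  S=[9.6460]  K=[-0.2986]  nu=[-3.5200]  x^+=[-0.5490]  P^+=[0.0401]
step 2: x^-=[-0.5490]  P^-=[0.2901]  H_jac=[-1.0981]  S=[0.7798]  K=[-0.4085]  nu=[0.5886]  x^+=[-0.7895]  P^+=[0.1600]

x_post = [-0.7895]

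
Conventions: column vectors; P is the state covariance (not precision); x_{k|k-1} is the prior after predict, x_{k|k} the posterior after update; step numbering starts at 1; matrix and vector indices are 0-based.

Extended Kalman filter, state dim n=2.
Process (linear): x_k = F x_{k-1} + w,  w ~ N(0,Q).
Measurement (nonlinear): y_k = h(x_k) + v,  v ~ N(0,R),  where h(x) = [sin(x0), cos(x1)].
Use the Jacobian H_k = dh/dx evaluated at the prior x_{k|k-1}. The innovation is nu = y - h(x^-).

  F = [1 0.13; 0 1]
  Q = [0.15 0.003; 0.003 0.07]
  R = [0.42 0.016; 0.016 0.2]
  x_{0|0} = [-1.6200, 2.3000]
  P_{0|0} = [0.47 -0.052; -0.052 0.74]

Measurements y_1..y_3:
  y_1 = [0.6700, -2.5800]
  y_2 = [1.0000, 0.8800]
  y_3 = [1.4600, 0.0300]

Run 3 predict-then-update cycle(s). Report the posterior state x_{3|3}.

x_post = [1.3788, 4.8870]

step 1: x^-=[-1.3210, 2.3000]  P^-=[0.6190 0.0472; 0.0472 0.8100]  H_jac=[0.2472 0.0000; 0.0000 -0.7457]  S=[0.4578 0.0073; 0.0073 0.6504]  K=[0.3351 -0.0579; 0.0403 -0.9291]  nu=[1.6390, -1.9137]  x^+=[-0.6609, 4.1441]  P^+=[0.5657 0.0083; 0.0083 0.2483]
step 2: x^-=[-0.1222, 4.1441]  P^-=[0.7220 0.0436; 0.0436 0.3183]  H_jac=[0.9925 0.0000; 0.0000 0.8428]  S=[1.1313 0.0525; 0.0525 0.4261]  K=[0.6331 0.0083; 0.0091 0.6285]  nu=[1.1219, 1.4182]  x^+=[0.5998, 5.0456]  P^+=[0.2680 0.0140; 0.0140 0.1493]
step 3: x^-=[1.2557, 5.0456]  P^-=[0.4242 0.0364; 0.0364 0.2193]  H_jac=[0.3099 0.0000; 0.0000 0.9450]  S=[0.4607 0.0267; 0.0267 0.3958]  K=[0.2814 0.0679; -0.0058 0.5239]  nu=[0.5092, -0.2971]  x^+=[1.3788, 4.8870]  P^+=[0.3849 0.0191; 0.0191 0.1108]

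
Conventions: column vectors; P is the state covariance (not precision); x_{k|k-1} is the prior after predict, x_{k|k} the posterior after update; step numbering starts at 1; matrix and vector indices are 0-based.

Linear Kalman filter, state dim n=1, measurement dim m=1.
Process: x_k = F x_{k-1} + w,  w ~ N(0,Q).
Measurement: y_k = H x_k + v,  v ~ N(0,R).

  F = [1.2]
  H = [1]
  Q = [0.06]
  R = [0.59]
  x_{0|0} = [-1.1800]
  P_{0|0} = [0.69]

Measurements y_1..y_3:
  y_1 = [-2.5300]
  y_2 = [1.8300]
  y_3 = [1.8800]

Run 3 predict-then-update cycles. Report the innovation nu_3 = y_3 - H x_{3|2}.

innov = [2.2835]

step 1: x^-=[-1.4160]  P^-=[1.0536]  S=[1.6436]  K=[0.6410]  nu=[-1.1140]  x^+=[-2.1301]  P^+=[0.3782]
step 2: x^-=[-2.5561]  P^-=[0.6046]  S=[1.1946]  K=[0.5061]  nu=[4.3861]  x^+=[-0.3362]  P^+=[0.2986]
step 3: x^-=[-0.4035]  P^-=[0.4900]  S=[1.0800]  K=[0.4537]  nu=[2.2835]  x^+=[0.6325]  P^+=[0.2677]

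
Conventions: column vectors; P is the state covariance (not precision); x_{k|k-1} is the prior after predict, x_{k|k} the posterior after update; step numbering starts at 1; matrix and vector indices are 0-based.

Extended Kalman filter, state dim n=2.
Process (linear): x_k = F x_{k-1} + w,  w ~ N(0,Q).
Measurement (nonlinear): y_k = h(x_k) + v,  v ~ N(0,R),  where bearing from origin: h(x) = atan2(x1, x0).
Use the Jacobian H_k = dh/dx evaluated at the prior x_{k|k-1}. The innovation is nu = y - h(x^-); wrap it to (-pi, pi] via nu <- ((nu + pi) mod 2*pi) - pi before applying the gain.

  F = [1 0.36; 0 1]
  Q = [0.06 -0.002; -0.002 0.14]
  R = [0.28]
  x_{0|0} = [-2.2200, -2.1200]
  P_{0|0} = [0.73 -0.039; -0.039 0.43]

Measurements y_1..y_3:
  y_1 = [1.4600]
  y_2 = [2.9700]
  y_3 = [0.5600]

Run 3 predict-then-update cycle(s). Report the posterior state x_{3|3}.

x_post = [-4.2186, 0.0372]

step 1: x^-=[-2.9832, -2.1200]  P^-=[0.8176 0.1138; 0.1138 0.5700]  H_jac=[0.1583 -0.2227]  S=[0.3207]  K=[0.3245; -0.3397]  nu=[-2.2994]  x^+=[-3.7293, -1.3390]  P^+=[0.7839 0.1491; 0.1491 0.5330]
step 2: x^-=[-4.2113, -1.3390]  P^-=[1.0203 0.3390; 0.3390 0.6730]  H_jac=[0.0686 -0.2157]  S=[0.3061]  K=[-0.0103; -0.3982]  nu=[-0.4794]  x^+=[-4.2064, -1.1480]  P^+=[1.0203 0.3378; 0.3378 0.6245]
step 3: x^-=[-4.6197, -1.1480]  P^-=[1.4044 0.5606; 0.5606 0.7645]  H_jac=[0.0507 -0.2039]  S=[0.3038]  K=[-0.1420; -0.4195]  nu=[-2.8252]  x^+=[-4.2186, 0.0372]  P^+=[1.3983 0.5425; 0.5425 0.7110]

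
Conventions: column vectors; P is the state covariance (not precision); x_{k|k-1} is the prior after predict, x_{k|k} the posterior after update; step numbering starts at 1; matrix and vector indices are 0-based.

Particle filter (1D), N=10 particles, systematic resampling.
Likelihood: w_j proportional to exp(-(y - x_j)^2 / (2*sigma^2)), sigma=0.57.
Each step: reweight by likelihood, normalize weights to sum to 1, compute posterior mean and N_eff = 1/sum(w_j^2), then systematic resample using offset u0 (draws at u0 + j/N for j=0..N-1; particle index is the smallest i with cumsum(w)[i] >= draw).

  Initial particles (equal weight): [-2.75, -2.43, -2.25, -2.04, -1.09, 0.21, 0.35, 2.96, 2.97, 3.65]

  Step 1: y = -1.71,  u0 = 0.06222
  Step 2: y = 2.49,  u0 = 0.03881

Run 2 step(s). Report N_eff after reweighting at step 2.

N_eff = 2.0000

step 1: w=[0.0706, 0.1679, 0.2380, 0.3153, 0.2064, 0.0013, 0.0005, 0.0000, 0.0000, 0.0000]  mean=-2.0054  Neff=4.3134  idx=[0, 1, 2, 2, 2, 3, 3, 3, 4, 4]
step 2: w=[0.0000, 0.0000, 0.0000, 0.0000, 0.0000, 0.0000, 0.0000, 0.0000, 0.5000, 0.5000]  mean=-1.0900  Neff=2.0000  idx=[8, 8, 8, 8, 8, 9, 9, 9, 9, 9]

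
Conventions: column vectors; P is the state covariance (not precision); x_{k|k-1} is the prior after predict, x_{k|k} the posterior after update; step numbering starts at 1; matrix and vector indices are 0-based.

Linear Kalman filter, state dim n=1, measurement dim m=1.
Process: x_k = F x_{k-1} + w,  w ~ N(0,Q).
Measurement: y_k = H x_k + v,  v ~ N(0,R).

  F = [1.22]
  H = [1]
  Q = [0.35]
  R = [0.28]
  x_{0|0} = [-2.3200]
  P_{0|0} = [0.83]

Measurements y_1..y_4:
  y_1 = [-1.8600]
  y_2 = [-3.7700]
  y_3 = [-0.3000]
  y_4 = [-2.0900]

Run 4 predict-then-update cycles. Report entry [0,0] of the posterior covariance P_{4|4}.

step 1: x^-=[-2.8304]  P^-=[1.5854]  S=[1.8654]  K=[0.8499]  nu=[0.9704]  x^+=[-2.0057]  P^+=[0.2380]
step 2: x^-=[-2.4469]  P^-=[0.7042]  S=[0.9842]  K=[0.7155]  nu=[-1.3231]  x^+=[-3.3936]  P^+=[0.2003]
step 3: x^-=[-4.1402]  P^-=[0.6482]  S=[0.9282]  K=[0.6983]  nu=[3.8402]  x^+=[-1.4584]  P^+=[0.1955]
step 4: x^-=[-1.7793]  P^-=[0.6410]  S=[0.9210]  K=[0.6960]  nu=[-0.3107]  x^+=[-1.9955]  P^+=[0.1949]

P_post[0,0] = 0.1949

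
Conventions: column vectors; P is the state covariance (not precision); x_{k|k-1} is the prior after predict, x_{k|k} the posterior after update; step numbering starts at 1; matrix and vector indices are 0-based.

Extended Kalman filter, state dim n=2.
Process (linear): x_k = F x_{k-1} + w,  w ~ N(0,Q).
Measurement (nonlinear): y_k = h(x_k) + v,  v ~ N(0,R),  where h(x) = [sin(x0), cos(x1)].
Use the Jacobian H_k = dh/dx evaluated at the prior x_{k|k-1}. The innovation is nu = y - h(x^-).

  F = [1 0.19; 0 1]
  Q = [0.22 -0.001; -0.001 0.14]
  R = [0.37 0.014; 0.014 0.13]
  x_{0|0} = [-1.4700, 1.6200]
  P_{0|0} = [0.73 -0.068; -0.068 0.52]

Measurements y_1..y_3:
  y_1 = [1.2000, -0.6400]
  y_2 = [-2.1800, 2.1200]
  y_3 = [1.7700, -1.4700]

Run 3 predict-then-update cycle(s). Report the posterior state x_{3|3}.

step 1: x^-=[-1.1622, 1.6200]  P^-=[0.9429 0.0298; 0.0298 0.6600]  H_jac=[0.3973 0.0000; 0.0000 -0.9988]  S=[0.5189 0.0022; 0.0022 0.7884]  K=[0.7222 -0.0397; 0.0263 -0.8362]  nu=[2.1177, -0.5908]  x^+=[0.3907, 2.1698]  P^+=[0.6712 -0.0050; -0.0050 0.1085]
step 2: x^-=[0.8030, 2.1698]  P^-=[0.8932 0.0147; 0.0147 0.2485]  H_jac=[0.6946 0.0000; 0.0000 -0.8259]  S=[0.8009 0.0056; 0.0056 0.2995]  K=[0.7750 -0.0549; 0.0175 -0.6855]  nu=[-2.8994, 2.6838]  x^+=[-1.5914, 0.2792]  P^+=[0.4117 -0.0045; -0.0045 0.1076]
step 3: x^-=[-1.5383, 0.2792]  P^-=[0.6339 0.0149; 0.0149 0.2476]  H_jac=[0.0325 0.0000; 0.0000 -0.2756]  S=[0.3707 0.0139; 0.0139 0.1488]  K=[0.0567 -0.0330; 0.0185 -0.4603]  nu=[2.7695, -2.4313]  x^+=[-1.3011, 1.4496]  P^+=[0.6326 0.0127; 0.0127 0.2162]

x_post = [-1.3011, 1.4496]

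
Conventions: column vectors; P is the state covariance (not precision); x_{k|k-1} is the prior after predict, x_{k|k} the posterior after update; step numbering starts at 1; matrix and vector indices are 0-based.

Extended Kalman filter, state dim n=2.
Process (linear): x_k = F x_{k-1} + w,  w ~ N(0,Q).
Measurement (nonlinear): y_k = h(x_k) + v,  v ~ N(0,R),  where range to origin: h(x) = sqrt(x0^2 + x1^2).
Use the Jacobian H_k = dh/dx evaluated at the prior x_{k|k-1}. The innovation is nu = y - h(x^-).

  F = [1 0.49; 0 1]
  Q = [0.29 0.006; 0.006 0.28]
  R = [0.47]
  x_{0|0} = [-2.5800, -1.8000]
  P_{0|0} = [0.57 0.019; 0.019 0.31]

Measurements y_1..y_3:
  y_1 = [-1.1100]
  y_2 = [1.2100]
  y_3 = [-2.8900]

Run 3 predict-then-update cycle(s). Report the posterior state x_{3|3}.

step 1: x^-=[-3.4620, -1.8000]  P^-=[0.9531 0.1769; 0.1769 0.5900]  H_jac=[-0.8872 -0.4613]  S=[1.4906]  K=[-0.6220; -0.2879]  nu=[-5.0120]  x^+=[-0.3444, -0.3571]  P^+=[0.3763 -0.0900; -0.0900 0.4665]
step 2: x^-=[-0.5194, -0.3571]  P^-=[0.6901 0.1445; 0.1445 0.7465]  H_jac=[-0.8240 -0.5666]  S=[1.3131]  K=[-0.4954; -0.4128]  nu=[0.5797]  x^+=[-0.8066, -0.5964]  P^+=[0.3678 -0.1240; -0.1240 0.5227]
step 3: x^-=[-1.0988, -0.5964]  P^-=[0.6618 0.1382; 0.1382 0.8027]  H_jac=[-0.8789 -0.4770]  S=[1.2797]  K=[-0.5060; -0.3941]  nu=[-4.1402]  x^+=[0.9962, 1.0353]  P^+=[0.3341 -0.1171; -0.1171 0.6040]

x_post = [0.9962, 1.0353]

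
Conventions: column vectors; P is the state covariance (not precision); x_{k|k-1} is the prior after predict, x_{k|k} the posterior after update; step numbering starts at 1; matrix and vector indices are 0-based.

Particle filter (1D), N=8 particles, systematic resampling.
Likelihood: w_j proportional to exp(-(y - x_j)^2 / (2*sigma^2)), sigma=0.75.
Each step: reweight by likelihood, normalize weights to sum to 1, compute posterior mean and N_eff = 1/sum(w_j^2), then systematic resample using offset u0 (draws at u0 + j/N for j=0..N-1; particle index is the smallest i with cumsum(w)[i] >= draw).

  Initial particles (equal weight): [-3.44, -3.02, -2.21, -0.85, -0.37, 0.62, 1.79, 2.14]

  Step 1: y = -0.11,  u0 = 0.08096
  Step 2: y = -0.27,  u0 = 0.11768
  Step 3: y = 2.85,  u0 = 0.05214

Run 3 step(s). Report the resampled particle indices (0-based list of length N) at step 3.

step 1: w=[0.0000, 0.0002, 0.0088, 0.2730, 0.4183, 0.2766, 0.0179, 0.0049]  mean=-0.1930  Neff=3.0625  idx=[3, 3, 4, 4, 4, 5, 5, 5]
step 2: w=[0.1248, 0.1248, 0.1669, 0.1669, 0.1669, 0.0833, 0.0833, 0.0833]  mean=-0.2426  Neff=7.3810  idx=[0, 1, 2, 3, 4, 4, 6, 7]
step 3: w=[0.0002, 0.0002, 0.0041, 0.0041, 0.0041, 0.0041, 0.4917, 0.4917]  mean=0.6033  Neff=2.0681  idx=[6, 6, 6, 6, 7, 7, 7, 7]

resampled_idx = [6, 6, 6, 6, 7, 7, 7, 7]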